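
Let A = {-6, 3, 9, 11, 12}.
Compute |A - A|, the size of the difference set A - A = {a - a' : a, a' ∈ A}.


A - A = {a - a' : a, a' ∈ A}; |A| = 5.
Bounds: 2|A|-1 ≤ |A - A| ≤ |A|² - |A| + 1, i.e. 9 ≤ |A - A| ≤ 21.
Note: 0 ∈ A - A always (from a - a). The set is symmetric: if d ∈ A - A then -d ∈ A - A.
Enumerate nonzero differences d = a - a' with a > a' (then include -d):
Positive differences: {1, 2, 3, 6, 8, 9, 15, 17, 18}
Full difference set: {0} ∪ (positive diffs) ∪ (negative diffs).
|A - A| = 1 + 2·9 = 19 (matches direct enumeration: 19).

|A - A| = 19


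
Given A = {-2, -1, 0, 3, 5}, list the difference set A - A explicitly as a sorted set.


A - A = {a - a' : a, a' ∈ A}.
Compute a - a' for each ordered pair (a, a'):
a = -2: -2--2=0, -2--1=-1, -2-0=-2, -2-3=-5, -2-5=-7
a = -1: -1--2=1, -1--1=0, -1-0=-1, -1-3=-4, -1-5=-6
a = 0: 0--2=2, 0--1=1, 0-0=0, 0-3=-3, 0-5=-5
a = 3: 3--2=5, 3--1=4, 3-0=3, 3-3=0, 3-5=-2
a = 5: 5--2=7, 5--1=6, 5-0=5, 5-3=2, 5-5=0
Collecting distinct values (and noting 0 appears from a-a):
A - A = {-7, -6, -5, -4, -3, -2, -1, 0, 1, 2, 3, 4, 5, 6, 7}
|A - A| = 15

A - A = {-7, -6, -5, -4, -3, -2, -1, 0, 1, 2, 3, 4, 5, 6, 7}


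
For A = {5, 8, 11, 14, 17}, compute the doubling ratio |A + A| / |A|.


|A| = 5.
Compute A + A by enumerating all 25 pairs.
A + A = {10, 13, 16, 19, 22, 25, 28, 31, 34}, so |A + A| = 9.
K = |A + A| / |A| = 9/5 (already in lowest terms) ≈ 1.8000.
Reference: AP of size 5 gives K = 9/5 ≈ 1.8000; a fully generic set of size 5 gives K ≈ 3.0000.

|A| = 5, |A + A| = 9, K = 9/5.


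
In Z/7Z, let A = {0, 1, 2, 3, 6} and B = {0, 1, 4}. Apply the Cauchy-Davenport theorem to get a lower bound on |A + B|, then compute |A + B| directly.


Cauchy-Davenport: |A + B| ≥ min(p, |A| + |B| - 1) for A, B nonempty in Z/pZ.
|A| = 5, |B| = 3, p = 7.
CD lower bound = min(7, 5 + 3 - 1) = min(7, 7) = 7.
Compute A + B mod 7 directly:
a = 0: 0+0=0, 0+1=1, 0+4=4
a = 1: 1+0=1, 1+1=2, 1+4=5
a = 2: 2+0=2, 2+1=3, 2+4=6
a = 3: 3+0=3, 3+1=4, 3+4=0
a = 6: 6+0=6, 6+1=0, 6+4=3
A + B = {0, 1, 2, 3, 4, 5, 6}, so |A + B| = 7.
Verify: 7 ≥ 7? Yes ✓.

CD lower bound = 7, actual |A + B| = 7.


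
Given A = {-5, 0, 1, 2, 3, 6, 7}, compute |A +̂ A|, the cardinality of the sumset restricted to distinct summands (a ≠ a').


Restricted sumset: A +̂ A = {a + a' : a ∈ A, a' ∈ A, a ≠ a'}.
Equivalently, take A + A and drop any sum 2a that is achievable ONLY as a + a for a ∈ A (i.e. sums representable only with equal summands).
Enumerate pairs (a, a') with a < a' (symmetric, so each unordered pair gives one sum; this covers all a ≠ a'):
  -5 + 0 = -5
  -5 + 1 = -4
  -5 + 2 = -3
  -5 + 3 = -2
  -5 + 6 = 1
  -5 + 7 = 2
  0 + 1 = 1
  0 + 2 = 2
  0 + 3 = 3
  0 + 6 = 6
  0 + 7 = 7
  1 + 2 = 3
  1 + 3 = 4
  1 + 6 = 7
  1 + 7 = 8
  2 + 3 = 5
  2 + 6 = 8
  2 + 7 = 9
  3 + 6 = 9
  3 + 7 = 10
  6 + 7 = 13
Collected distinct sums: {-5, -4, -3, -2, 1, 2, 3, 4, 5, 6, 7, 8, 9, 10, 13}
|A +̂ A| = 15
(Reference bound: |A +̂ A| ≥ 2|A| - 3 for |A| ≥ 2, with |A| = 7 giving ≥ 11.)

|A +̂ A| = 15


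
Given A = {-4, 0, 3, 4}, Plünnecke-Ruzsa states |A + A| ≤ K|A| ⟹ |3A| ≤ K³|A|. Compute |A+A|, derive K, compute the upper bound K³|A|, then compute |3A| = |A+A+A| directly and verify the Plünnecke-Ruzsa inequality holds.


|A| = 4.
Step 1: Compute A + A by enumerating all 16 pairs.
A + A = {-8, -4, -1, 0, 3, 4, 6, 7, 8}, so |A + A| = 9.
Step 2: Doubling constant K = |A + A|/|A| = 9/4 = 9/4 ≈ 2.2500.
Step 3: Plünnecke-Ruzsa gives |3A| ≤ K³·|A| = (2.2500)³ · 4 ≈ 45.5625.
Step 4: Compute 3A = A + A + A directly by enumerating all triples (a,b,c) ∈ A³; |3A| = 16.
Step 5: Check 16 ≤ 45.5625? Yes ✓.

K = 9/4, Plünnecke-Ruzsa bound K³|A| ≈ 45.5625, |3A| = 16, inequality holds.


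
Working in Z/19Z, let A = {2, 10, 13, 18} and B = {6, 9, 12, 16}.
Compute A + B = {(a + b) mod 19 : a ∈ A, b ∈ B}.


Work in Z/19Z: reduce every sum a + b modulo 19.
Enumerate all 16 pairs:
a = 2: 2+6=8, 2+9=11, 2+12=14, 2+16=18
a = 10: 10+6=16, 10+9=0, 10+12=3, 10+16=7
a = 13: 13+6=0, 13+9=3, 13+12=6, 13+16=10
a = 18: 18+6=5, 18+9=8, 18+12=11, 18+16=15
Distinct residues collected: {0, 3, 5, 6, 7, 8, 10, 11, 14, 15, 16, 18}
|A + B| = 12 (out of 19 total residues).

A + B = {0, 3, 5, 6, 7, 8, 10, 11, 14, 15, 16, 18}


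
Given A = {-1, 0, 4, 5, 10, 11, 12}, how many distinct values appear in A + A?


A + A = {a + a' : a, a' ∈ A}; |A| = 7.
General bounds: 2|A| - 1 ≤ |A + A| ≤ |A|(|A|+1)/2, i.e. 13 ≤ |A + A| ≤ 28.
Lower bound 2|A|-1 is attained iff A is an arithmetic progression.
Enumerate sums a + a' for a ≤ a' (symmetric, so this suffices):
a = -1: -1+-1=-2, -1+0=-1, -1+4=3, -1+5=4, -1+10=9, -1+11=10, -1+12=11
a = 0: 0+0=0, 0+4=4, 0+5=5, 0+10=10, 0+11=11, 0+12=12
a = 4: 4+4=8, 4+5=9, 4+10=14, 4+11=15, 4+12=16
a = 5: 5+5=10, 5+10=15, 5+11=16, 5+12=17
a = 10: 10+10=20, 10+11=21, 10+12=22
a = 11: 11+11=22, 11+12=23
a = 12: 12+12=24
Distinct sums: {-2, -1, 0, 3, 4, 5, 8, 9, 10, 11, 12, 14, 15, 16, 17, 20, 21, 22, 23, 24}
|A + A| = 20

|A + A| = 20


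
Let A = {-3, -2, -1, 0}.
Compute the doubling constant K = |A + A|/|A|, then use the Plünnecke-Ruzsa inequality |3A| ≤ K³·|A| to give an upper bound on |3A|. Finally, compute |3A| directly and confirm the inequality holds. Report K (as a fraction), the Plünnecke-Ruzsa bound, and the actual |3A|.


|A| = 4.
Step 1: Compute A + A by enumerating all 16 pairs.
A + A = {-6, -5, -4, -3, -2, -1, 0}, so |A + A| = 7.
Step 2: Doubling constant K = |A + A|/|A| = 7/4 = 7/4 ≈ 1.7500.
Step 3: Plünnecke-Ruzsa gives |3A| ≤ K³·|A| = (1.7500)³ · 4 ≈ 21.4375.
Step 4: Compute 3A = A + A + A directly by enumerating all triples (a,b,c) ∈ A³; |3A| = 10.
Step 5: Check 10 ≤ 21.4375? Yes ✓.

K = 7/4, Plünnecke-Ruzsa bound K³|A| ≈ 21.4375, |3A| = 10, inequality holds.


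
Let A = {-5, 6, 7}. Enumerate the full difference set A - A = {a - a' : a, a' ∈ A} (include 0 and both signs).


A - A = {a - a' : a, a' ∈ A}.
Compute a - a' for each ordered pair (a, a'):
a = -5: -5--5=0, -5-6=-11, -5-7=-12
a = 6: 6--5=11, 6-6=0, 6-7=-1
a = 7: 7--5=12, 7-6=1, 7-7=0
Collecting distinct values (and noting 0 appears from a-a):
A - A = {-12, -11, -1, 0, 1, 11, 12}
|A - A| = 7

A - A = {-12, -11, -1, 0, 1, 11, 12}


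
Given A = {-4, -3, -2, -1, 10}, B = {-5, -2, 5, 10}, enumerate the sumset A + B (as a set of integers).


A + B = {a + b : a ∈ A, b ∈ B}.
Enumerate all |A|·|B| = 5·4 = 20 pairs (a, b) and collect distinct sums.
a = -4: -4+-5=-9, -4+-2=-6, -4+5=1, -4+10=6
a = -3: -3+-5=-8, -3+-2=-5, -3+5=2, -3+10=7
a = -2: -2+-5=-7, -2+-2=-4, -2+5=3, -2+10=8
a = -1: -1+-5=-6, -1+-2=-3, -1+5=4, -1+10=9
a = 10: 10+-5=5, 10+-2=8, 10+5=15, 10+10=20
Collecting distinct sums: A + B = {-9, -8, -7, -6, -5, -4, -3, 1, 2, 3, 4, 5, 6, 7, 8, 9, 15, 20}
|A + B| = 18

A + B = {-9, -8, -7, -6, -5, -4, -3, 1, 2, 3, 4, 5, 6, 7, 8, 9, 15, 20}


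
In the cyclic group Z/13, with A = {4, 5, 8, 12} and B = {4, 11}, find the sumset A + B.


Work in Z/13Z: reduce every sum a + b modulo 13.
Enumerate all 8 pairs:
a = 4: 4+4=8, 4+11=2
a = 5: 5+4=9, 5+11=3
a = 8: 8+4=12, 8+11=6
a = 12: 12+4=3, 12+11=10
Distinct residues collected: {2, 3, 6, 8, 9, 10, 12}
|A + B| = 7 (out of 13 total residues).

A + B = {2, 3, 6, 8, 9, 10, 12}


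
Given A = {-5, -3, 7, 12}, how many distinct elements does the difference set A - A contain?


A - A = {a - a' : a, a' ∈ A}; |A| = 4.
Bounds: 2|A|-1 ≤ |A - A| ≤ |A|² - |A| + 1, i.e. 7 ≤ |A - A| ≤ 13.
Note: 0 ∈ A - A always (from a - a). The set is symmetric: if d ∈ A - A then -d ∈ A - A.
Enumerate nonzero differences d = a - a' with a > a' (then include -d):
Positive differences: {2, 5, 10, 12, 15, 17}
Full difference set: {0} ∪ (positive diffs) ∪ (negative diffs).
|A - A| = 1 + 2·6 = 13 (matches direct enumeration: 13).

|A - A| = 13


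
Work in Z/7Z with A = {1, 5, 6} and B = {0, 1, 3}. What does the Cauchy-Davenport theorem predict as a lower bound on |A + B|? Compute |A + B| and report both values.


Cauchy-Davenport: |A + B| ≥ min(p, |A| + |B| - 1) for A, B nonempty in Z/pZ.
|A| = 3, |B| = 3, p = 7.
CD lower bound = min(7, 3 + 3 - 1) = min(7, 5) = 5.
Compute A + B mod 7 directly:
a = 1: 1+0=1, 1+1=2, 1+3=4
a = 5: 5+0=5, 5+1=6, 5+3=1
a = 6: 6+0=6, 6+1=0, 6+3=2
A + B = {0, 1, 2, 4, 5, 6}, so |A + B| = 6.
Verify: 6 ≥ 5? Yes ✓.

CD lower bound = 5, actual |A + B| = 6.


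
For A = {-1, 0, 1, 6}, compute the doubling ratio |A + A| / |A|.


|A| = 4.
Compute A + A by enumerating all 16 pairs.
A + A = {-2, -1, 0, 1, 2, 5, 6, 7, 12}, so |A + A| = 9.
K = |A + A| / |A| = 9/4 (already in lowest terms) ≈ 2.2500.
Reference: AP of size 4 gives K = 7/4 ≈ 1.7500; a fully generic set of size 4 gives K ≈ 2.5000.

|A| = 4, |A + A| = 9, K = 9/4.


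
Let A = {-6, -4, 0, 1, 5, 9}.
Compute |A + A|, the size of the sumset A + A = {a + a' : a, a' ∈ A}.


A + A = {a + a' : a, a' ∈ A}; |A| = 6.
General bounds: 2|A| - 1 ≤ |A + A| ≤ |A|(|A|+1)/2, i.e. 11 ≤ |A + A| ≤ 21.
Lower bound 2|A|-1 is attained iff A is an arithmetic progression.
Enumerate sums a + a' for a ≤ a' (symmetric, so this suffices):
a = -6: -6+-6=-12, -6+-4=-10, -6+0=-6, -6+1=-5, -6+5=-1, -6+9=3
a = -4: -4+-4=-8, -4+0=-4, -4+1=-3, -4+5=1, -4+9=5
a = 0: 0+0=0, 0+1=1, 0+5=5, 0+9=9
a = 1: 1+1=2, 1+5=6, 1+9=10
a = 5: 5+5=10, 5+9=14
a = 9: 9+9=18
Distinct sums: {-12, -10, -8, -6, -5, -4, -3, -1, 0, 1, 2, 3, 5, 6, 9, 10, 14, 18}
|A + A| = 18

|A + A| = 18


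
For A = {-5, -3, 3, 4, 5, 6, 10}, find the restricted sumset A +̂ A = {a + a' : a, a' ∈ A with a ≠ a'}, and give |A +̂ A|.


Restricted sumset: A +̂ A = {a + a' : a ∈ A, a' ∈ A, a ≠ a'}.
Equivalently, take A + A and drop any sum 2a that is achievable ONLY as a + a for a ∈ A (i.e. sums representable only with equal summands).
Enumerate pairs (a, a') with a < a' (symmetric, so each unordered pair gives one sum; this covers all a ≠ a'):
  -5 + -3 = -8
  -5 + 3 = -2
  -5 + 4 = -1
  -5 + 5 = 0
  -5 + 6 = 1
  -5 + 10 = 5
  -3 + 3 = 0
  -3 + 4 = 1
  -3 + 5 = 2
  -3 + 6 = 3
  -3 + 10 = 7
  3 + 4 = 7
  3 + 5 = 8
  3 + 6 = 9
  3 + 10 = 13
  4 + 5 = 9
  4 + 6 = 10
  4 + 10 = 14
  5 + 6 = 11
  5 + 10 = 15
  6 + 10 = 16
Collected distinct sums: {-8, -2, -1, 0, 1, 2, 3, 5, 7, 8, 9, 10, 11, 13, 14, 15, 16}
|A +̂ A| = 17
(Reference bound: |A +̂ A| ≥ 2|A| - 3 for |A| ≥ 2, with |A| = 7 giving ≥ 11.)

|A +̂ A| = 17


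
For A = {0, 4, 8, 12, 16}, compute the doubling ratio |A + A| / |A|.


|A| = 5.
Compute A + A by enumerating all 25 pairs.
A + A = {0, 4, 8, 12, 16, 20, 24, 28, 32}, so |A + A| = 9.
K = |A + A| / |A| = 9/5 (already in lowest terms) ≈ 1.8000.
Reference: AP of size 5 gives K = 9/5 ≈ 1.8000; a fully generic set of size 5 gives K ≈ 3.0000.

|A| = 5, |A + A| = 9, K = 9/5.


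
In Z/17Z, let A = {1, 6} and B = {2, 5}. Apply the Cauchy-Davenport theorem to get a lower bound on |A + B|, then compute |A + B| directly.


Cauchy-Davenport: |A + B| ≥ min(p, |A| + |B| - 1) for A, B nonempty in Z/pZ.
|A| = 2, |B| = 2, p = 17.
CD lower bound = min(17, 2 + 2 - 1) = min(17, 3) = 3.
Compute A + B mod 17 directly:
a = 1: 1+2=3, 1+5=6
a = 6: 6+2=8, 6+5=11
A + B = {3, 6, 8, 11}, so |A + B| = 4.
Verify: 4 ≥ 3? Yes ✓.

CD lower bound = 3, actual |A + B| = 4.


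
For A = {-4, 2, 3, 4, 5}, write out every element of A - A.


A - A = {a - a' : a, a' ∈ A}.
Compute a - a' for each ordered pair (a, a'):
a = -4: -4--4=0, -4-2=-6, -4-3=-7, -4-4=-8, -4-5=-9
a = 2: 2--4=6, 2-2=0, 2-3=-1, 2-4=-2, 2-5=-3
a = 3: 3--4=7, 3-2=1, 3-3=0, 3-4=-1, 3-5=-2
a = 4: 4--4=8, 4-2=2, 4-3=1, 4-4=0, 4-5=-1
a = 5: 5--4=9, 5-2=3, 5-3=2, 5-4=1, 5-5=0
Collecting distinct values (and noting 0 appears from a-a):
A - A = {-9, -8, -7, -6, -3, -2, -1, 0, 1, 2, 3, 6, 7, 8, 9}
|A - A| = 15

A - A = {-9, -8, -7, -6, -3, -2, -1, 0, 1, 2, 3, 6, 7, 8, 9}


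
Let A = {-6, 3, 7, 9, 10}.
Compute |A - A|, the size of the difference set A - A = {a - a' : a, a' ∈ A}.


A - A = {a - a' : a, a' ∈ A}; |A| = 5.
Bounds: 2|A|-1 ≤ |A - A| ≤ |A|² - |A| + 1, i.e. 9 ≤ |A - A| ≤ 21.
Note: 0 ∈ A - A always (from a - a). The set is symmetric: if d ∈ A - A then -d ∈ A - A.
Enumerate nonzero differences d = a - a' with a > a' (then include -d):
Positive differences: {1, 2, 3, 4, 6, 7, 9, 13, 15, 16}
Full difference set: {0} ∪ (positive diffs) ∪ (negative diffs).
|A - A| = 1 + 2·10 = 21 (matches direct enumeration: 21).

|A - A| = 21


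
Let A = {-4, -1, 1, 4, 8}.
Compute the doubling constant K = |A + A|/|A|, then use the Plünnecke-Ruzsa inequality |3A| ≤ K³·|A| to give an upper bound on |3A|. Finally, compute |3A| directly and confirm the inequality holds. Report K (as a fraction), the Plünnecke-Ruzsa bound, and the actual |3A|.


|A| = 5.
Step 1: Compute A + A by enumerating all 25 pairs.
A + A = {-8, -5, -3, -2, 0, 2, 3, 4, 5, 7, 8, 9, 12, 16}, so |A + A| = 14.
Step 2: Doubling constant K = |A + A|/|A| = 14/5 = 14/5 ≈ 2.8000.
Step 3: Plünnecke-Ruzsa gives |3A| ≤ K³·|A| = (2.8000)³ · 5 ≈ 109.7600.
Step 4: Compute 3A = A + A + A directly by enumerating all triples (a,b,c) ∈ A³; |3A| = 27.
Step 5: Check 27 ≤ 109.7600? Yes ✓.

K = 14/5, Plünnecke-Ruzsa bound K³|A| ≈ 109.7600, |3A| = 27, inequality holds.


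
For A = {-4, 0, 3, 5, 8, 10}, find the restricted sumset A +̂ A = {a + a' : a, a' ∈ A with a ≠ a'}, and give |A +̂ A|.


Restricted sumset: A +̂ A = {a + a' : a ∈ A, a' ∈ A, a ≠ a'}.
Equivalently, take A + A and drop any sum 2a that is achievable ONLY as a + a for a ∈ A (i.e. sums representable only with equal summands).
Enumerate pairs (a, a') with a < a' (symmetric, so each unordered pair gives one sum; this covers all a ≠ a'):
  -4 + 0 = -4
  -4 + 3 = -1
  -4 + 5 = 1
  -4 + 8 = 4
  -4 + 10 = 6
  0 + 3 = 3
  0 + 5 = 5
  0 + 8 = 8
  0 + 10 = 10
  3 + 5 = 8
  3 + 8 = 11
  3 + 10 = 13
  5 + 8 = 13
  5 + 10 = 15
  8 + 10 = 18
Collected distinct sums: {-4, -1, 1, 3, 4, 5, 6, 8, 10, 11, 13, 15, 18}
|A +̂ A| = 13
(Reference bound: |A +̂ A| ≥ 2|A| - 3 for |A| ≥ 2, with |A| = 6 giving ≥ 9.)

|A +̂ A| = 13


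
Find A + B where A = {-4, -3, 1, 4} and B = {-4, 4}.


A + B = {a + b : a ∈ A, b ∈ B}.
Enumerate all |A|·|B| = 4·2 = 8 pairs (a, b) and collect distinct sums.
a = -4: -4+-4=-8, -4+4=0
a = -3: -3+-4=-7, -3+4=1
a = 1: 1+-4=-3, 1+4=5
a = 4: 4+-4=0, 4+4=8
Collecting distinct sums: A + B = {-8, -7, -3, 0, 1, 5, 8}
|A + B| = 7

A + B = {-8, -7, -3, 0, 1, 5, 8}


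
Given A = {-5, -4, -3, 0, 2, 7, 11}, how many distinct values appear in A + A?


A + A = {a + a' : a, a' ∈ A}; |A| = 7.
General bounds: 2|A| - 1 ≤ |A + A| ≤ |A|(|A|+1)/2, i.e. 13 ≤ |A + A| ≤ 28.
Lower bound 2|A|-1 is attained iff A is an arithmetic progression.
Enumerate sums a + a' for a ≤ a' (symmetric, so this suffices):
a = -5: -5+-5=-10, -5+-4=-9, -5+-3=-8, -5+0=-5, -5+2=-3, -5+7=2, -5+11=6
a = -4: -4+-4=-8, -4+-3=-7, -4+0=-4, -4+2=-2, -4+7=3, -4+11=7
a = -3: -3+-3=-6, -3+0=-3, -3+2=-1, -3+7=4, -3+11=8
a = 0: 0+0=0, 0+2=2, 0+7=7, 0+11=11
a = 2: 2+2=4, 2+7=9, 2+11=13
a = 7: 7+7=14, 7+11=18
a = 11: 11+11=22
Distinct sums: {-10, -9, -8, -7, -6, -5, -4, -3, -2, -1, 0, 2, 3, 4, 6, 7, 8, 9, 11, 13, 14, 18, 22}
|A + A| = 23

|A + A| = 23


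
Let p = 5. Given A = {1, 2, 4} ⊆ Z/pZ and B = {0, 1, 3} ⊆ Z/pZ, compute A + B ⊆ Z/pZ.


Work in Z/5Z: reduce every sum a + b modulo 5.
Enumerate all 9 pairs:
a = 1: 1+0=1, 1+1=2, 1+3=4
a = 2: 2+0=2, 2+1=3, 2+3=0
a = 4: 4+0=4, 4+1=0, 4+3=2
Distinct residues collected: {0, 1, 2, 3, 4}
|A + B| = 5 (out of 5 total residues).

A + B = {0, 1, 2, 3, 4}


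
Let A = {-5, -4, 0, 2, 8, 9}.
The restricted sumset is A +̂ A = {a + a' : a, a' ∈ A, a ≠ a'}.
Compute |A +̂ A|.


Restricted sumset: A +̂ A = {a + a' : a ∈ A, a' ∈ A, a ≠ a'}.
Equivalently, take A + A and drop any sum 2a that is achievable ONLY as a + a for a ∈ A (i.e. sums representable only with equal summands).
Enumerate pairs (a, a') with a < a' (symmetric, so each unordered pair gives one sum; this covers all a ≠ a'):
  -5 + -4 = -9
  -5 + 0 = -5
  -5 + 2 = -3
  -5 + 8 = 3
  -5 + 9 = 4
  -4 + 0 = -4
  -4 + 2 = -2
  -4 + 8 = 4
  -4 + 9 = 5
  0 + 2 = 2
  0 + 8 = 8
  0 + 9 = 9
  2 + 8 = 10
  2 + 9 = 11
  8 + 9 = 17
Collected distinct sums: {-9, -5, -4, -3, -2, 2, 3, 4, 5, 8, 9, 10, 11, 17}
|A +̂ A| = 14
(Reference bound: |A +̂ A| ≥ 2|A| - 3 for |A| ≥ 2, with |A| = 6 giving ≥ 9.)

|A +̂ A| = 14


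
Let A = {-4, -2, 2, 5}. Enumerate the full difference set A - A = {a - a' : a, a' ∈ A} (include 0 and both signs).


A - A = {a - a' : a, a' ∈ A}.
Compute a - a' for each ordered pair (a, a'):
a = -4: -4--4=0, -4--2=-2, -4-2=-6, -4-5=-9
a = -2: -2--4=2, -2--2=0, -2-2=-4, -2-5=-7
a = 2: 2--4=6, 2--2=4, 2-2=0, 2-5=-3
a = 5: 5--4=9, 5--2=7, 5-2=3, 5-5=0
Collecting distinct values (and noting 0 appears from a-a):
A - A = {-9, -7, -6, -4, -3, -2, 0, 2, 3, 4, 6, 7, 9}
|A - A| = 13

A - A = {-9, -7, -6, -4, -3, -2, 0, 2, 3, 4, 6, 7, 9}


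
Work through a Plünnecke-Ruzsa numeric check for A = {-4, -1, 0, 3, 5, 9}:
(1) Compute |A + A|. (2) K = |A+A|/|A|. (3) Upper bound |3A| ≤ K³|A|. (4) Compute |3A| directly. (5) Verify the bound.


|A| = 6.
Step 1: Compute A + A by enumerating all 36 pairs.
A + A = {-8, -5, -4, -2, -1, 0, 1, 2, 3, 4, 5, 6, 8, 9, 10, 12, 14, 18}, so |A + A| = 18.
Step 2: Doubling constant K = |A + A|/|A| = 18/6 = 18/6 ≈ 3.0000.
Step 3: Plünnecke-Ruzsa gives |3A| ≤ K³·|A| = (3.0000)³ · 6 ≈ 162.0000.
Step 4: Compute 3A = A + A + A directly by enumerating all triples (a,b,c) ∈ A³; |3A| = 31.
Step 5: Check 31 ≤ 162.0000? Yes ✓.

K = 18/6, Plünnecke-Ruzsa bound K³|A| ≈ 162.0000, |3A| = 31, inequality holds.


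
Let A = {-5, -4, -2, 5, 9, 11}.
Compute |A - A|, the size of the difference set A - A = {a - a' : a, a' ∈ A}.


A - A = {a - a' : a, a' ∈ A}; |A| = 6.
Bounds: 2|A|-1 ≤ |A - A| ≤ |A|² - |A| + 1, i.e. 11 ≤ |A - A| ≤ 31.
Note: 0 ∈ A - A always (from a - a). The set is symmetric: if d ∈ A - A then -d ∈ A - A.
Enumerate nonzero differences d = a - a' with a > a' (then include -d):
Positive differences: {1, 2, 3, 4, 6, 7, 9, 10, 11, 13, 14, 15, 16}
Full difference set: {0} ∪ (positive diffs) ∪ (negative diffs).
|A - A| = 1 + 2·13 = 27 (matches direct enumeration: 27).

|A - A| = 27


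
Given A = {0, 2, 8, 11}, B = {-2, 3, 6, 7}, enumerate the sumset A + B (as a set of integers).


A + B = {a + b : a ∈ A, b ∈ B}.
Enumerate all |A|·|B| = 4·4 = 16 pairs (a, b) and collect distinct sums.
a = 0: 0+-2=-2, 0+3=3, 0+6=6, 0+7=7
a = 2: 2+-2=0, 2+3=5, 2+6=8, 2+7=9
a = 8: 8+-2=6, 8+3=11, 8+6=14, 8+7=15
a = 11: 11+-2=9, 11+3=14, 11+6=17, 11+7=18
Collecting distinct sums: A + B = {-2, 0, 3, 5, 6, 7, 8, 9, 11, 14, 15, 17, 18}
|A + B| = 13

A + B = {-2, 0, 3, 5, 6, 7, 8, 9, 11, 14, 15, 17, 18}


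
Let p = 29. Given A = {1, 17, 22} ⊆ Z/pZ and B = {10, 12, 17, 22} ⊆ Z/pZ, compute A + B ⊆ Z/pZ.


Work in Z/29Z: reduce every sum a + b modulo 29.
Enumerate all 12 pairs:
a = 1: 1+10=11, 1+12=13, 1+17=18, 1+22=23
a = 17: 17+10=27, 17+12=0, 17+17=5, 17+22=10
a = 22: 22+10=3, 22+12=5, 22+17=10, 22+22=15
Distinct residues collected: {0, 3, 5, 10, 11, 13, 15, 18, 23, 27}
|A + B| = 10 (out of 29 total residues).

A + B = {0, 3, 5, 10, 11, 13, 15, 18, 23, 27}


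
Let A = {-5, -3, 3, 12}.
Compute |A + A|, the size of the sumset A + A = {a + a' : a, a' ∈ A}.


A + A = {a + a' : a, a' ∈ A}; |A| = 4.
General bounds: 2|A| - 1 ≤ |A + A| ≤ |A|(|A|+1)/2, i.e. 7 ≤ |A + A| ≤ 10.
Lower bound 2|A|-1 is attained iff A is an arithmetic progression.
Enumerate sums a + a' for a ≤ a' (symmetric, so this suffices):
a = -5: -5+-5=-10, -5+-3=-8, -5+3=-2, -5+12=7
a = -3: -3+-3=-6, -3+3=0, -3+12=9
a = 3: 3+3=6, 3+12=15
a = 12: 12+12=24
Distinct sums: {-10, -8, -6, -2, 0, 6, 7, 9, 15, 24}
|A + A| = 10

|A + A| = 10


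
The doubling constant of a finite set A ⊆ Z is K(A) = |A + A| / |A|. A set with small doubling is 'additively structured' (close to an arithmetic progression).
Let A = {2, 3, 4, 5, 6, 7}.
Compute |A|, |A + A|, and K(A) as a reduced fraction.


|A| = 6.
Compute A + A by enumerating all 36 pairs.
A + A = {4, 5, 6, 7, 8, 9, 10, 11, 12, 13, 14}, so |A + A| = 11.
K = |A + A| / |A| = 11/6 (already in lowest terms) ≈ 1.8333.
Reference: AP of size 6 gives K = 11/6 ≈ 1.8333; a fully generic set of size 6 gives K ≈ 3.5000.

|A| = 6, |A + A| = 11, K = 11/6.


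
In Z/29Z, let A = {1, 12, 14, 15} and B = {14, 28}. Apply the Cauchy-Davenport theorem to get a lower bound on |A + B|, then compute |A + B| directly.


Cauchy-Davenport: |A + B| ≥ min(p, |A| + |B| - 1) for A, B nonempty in Z/pZ.
|A| = 4, |B| = 2, p = 29.
CD lower bound = min(29, 4 + 2 - 1) = min(29, 5) = 5.
Compute A + B mod 29 directly:
a = 1: 1+14=15, 1+28=0
a = 12: 12+14=26, 12+28=11
a = 14: 14+14=28, 14+28=13
a = 15: 15+14=0, 15+28=14
A + B = {0, 11, 13, 14, 15, 26, 28}, so |A + B| = 7.
Verify: 7 ≥ 5? Yes ✓.

CD lower bound = 5, actual |A + B| = 7.


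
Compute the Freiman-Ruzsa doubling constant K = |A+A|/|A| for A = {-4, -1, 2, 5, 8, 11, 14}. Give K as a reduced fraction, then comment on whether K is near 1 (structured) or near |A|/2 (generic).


|A| = 7.
Compute A + A by enumerating all 49 pairs.
A + A = {-8, -5, -2, 1, 4, 7, 10, 13, 16, 19, 22, 25, 28}, so |A + A| = 13.
K = |A + A| / |A| = 13/7 (already in lowest terms) ≈ 1.8571.
Reference: AP of size 7 gives K = 13/7 ≈ 1.8571; a fully generic set of size 7 gives K ≈ 4.0000.

|A| = 7, |A + A| = 13, K = 13/7.


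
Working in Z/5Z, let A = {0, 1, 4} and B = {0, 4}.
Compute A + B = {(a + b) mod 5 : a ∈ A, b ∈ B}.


Work in Z/5Z: reduce every sum a + b modulo 5.
Enumerate all 6 pairs:
a = 0: 0+0=0, 0+4=4
a = 1: 1+0=1, 1+4=0
a = 4: 4+0=4, 4+4=3
Distinct residues collected: {0, 1, 3, 4}
|A + B| = 4 (out of 5 total residues).

A + B = {0, 1, 3, 4}


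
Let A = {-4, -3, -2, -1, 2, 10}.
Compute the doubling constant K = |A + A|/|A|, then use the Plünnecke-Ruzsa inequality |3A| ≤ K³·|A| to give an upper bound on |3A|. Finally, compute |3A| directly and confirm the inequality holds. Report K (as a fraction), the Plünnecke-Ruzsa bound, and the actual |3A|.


|A| = 6.
Step 1: Compute A + A by enumerating all 36 pairs.
A + A = {-8, -7, -6, -5, -4, -3, -2, -1, 0, 1, 4, 6, 7, 8, 9, 12, 20}, so |A + A| = 17.
Step 2: Doubling constant K = |A + A|/|A| = 17/6 = 17/6 ≈ 2.8333.
Step 3: Plünnecke-Ruzsa gives |3A| ≤ K³·|A| = (2.8333)³ · 6 ≈ 136.4722.
Step 4: Compute 3A = A + A + A directly by enumerating all triples (a,b,c) ∈ A³; |3A| = 31.
Step 5: Check 31 ≤ 136.4722? Yes ✓.

K = 17/6, Plünnecke-Ruzsa bound K³|A| ≈ 136.4722, |3A| = 31, inequality holds.


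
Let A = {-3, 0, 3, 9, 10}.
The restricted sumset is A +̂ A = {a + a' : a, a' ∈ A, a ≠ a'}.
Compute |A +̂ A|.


Restricted sumset: A +̂ A = {a + a' : a ∈ A, a' ∈ A, a ≠ a'}.
Equivalently, take A + A and drop any sum 2a that is achievable ONLY as a + a for a ∈ A (i.e. sums representable only with equal summands).
Enumerate pairs (a, a') with a < a' (symmetric, so each unordered pair gives one sum; this covers all a ≠ a'):
  -3 + 0 = -3
  -3 + 3 = 0
  -3 + 9 = 6
  -3 + 10 = 7
  0 + 3 = 3
  0 + 9 = 9
  0 + 10 = 10
  3 + 9 = 12
  3 + 10 = 13
  9 + 10 = 19
Collected distinct sums: {-3, 0, 3, 6, 7, 9, 10, 12, 13, 19}
|A +̂ A| = 10
(Reference bound: |A +̂ A| ≥ 2|A| - 3 for |A| ≥ 2, with |A| = 5 giving ≥ 7.)

|A +̂ A| = 10


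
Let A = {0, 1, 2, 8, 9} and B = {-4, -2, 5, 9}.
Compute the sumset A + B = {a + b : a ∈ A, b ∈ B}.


A + B = {a + b : a ∈ A, b ∈ B}.
Enumerate all |A|·|B| = 5·4 = 20 pairs (a, b) and collect distinct sums.
a = 0: 0+-4=-4, 0+-2=-2, 0+5=5, 0+9=9
a = 1: 1+-4=-3, 1+-2=-1, 1+5=6, 1+9=10
a = 2: 2+-4=-2, 2+-2=0, 2+5=7, 2+9=11
a = 8: 8+-4=4, 8+-2=6, 8+5=13, 8+9=17
a = 9: 9+-4=5, 9+-2=7, 9+5=14, 9+9=18
Collecting distinct sums: A + B = {-4, -3, -2, -1, 0, 4, 5, 6, 7, 9, 10, 11, 13, 14, 17, 18}
|A + B| = 16

A + B = {-4, -3, -2, -1, 0, 4, 5, 6, 7, 9, 10, 11, 13, 14, 17, 18}


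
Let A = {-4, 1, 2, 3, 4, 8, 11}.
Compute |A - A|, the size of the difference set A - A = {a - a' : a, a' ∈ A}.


A - A = {a - a' : a, a' ∈ A}; |A| = 7.
Bounds: 2|A|-1 ≤ |A - A| ≤ |A|² - |A| + 1, i.e. 13 ≤ |A - A| ≤ 43.
Note: 0 ∈ A - A always (from a - a). The set is symmetric: if d ∈ A - A then -d ∈ A - A.
Enumerate nonzero differences d = a - a' with a > a' (then include -d):
Positive differences: {1, 2, 3, 4, 5, 6, 7, 8, 9, 10, 12, 15}
Full difference set: {0} ∪ (positive diffs) ∪ (negative diffs).
|A - A| = 1 + 2·12 = 25 (matches direct enumeration: 25).

|A - A| = 25


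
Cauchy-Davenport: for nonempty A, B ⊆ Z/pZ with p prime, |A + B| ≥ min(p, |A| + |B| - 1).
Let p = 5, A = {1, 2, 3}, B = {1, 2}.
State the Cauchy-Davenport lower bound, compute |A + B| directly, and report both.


Cauchy-Davenport: |A + B| ≥ min(p, |A| + |B| - 1) for A, B nonempty in Z/pZ.
|A| = 3, |B| = 2, p = 5.
CD lower bound = min(5, 3 + 2 - 1) = min(5, 4) = 4.
Compute A + B mod 5 directly:
a = 1: 1+1=2, 1+2=3
a = 2: 2+1=3, 2+2=4
a = 3: 3+1=4, 3+2=0
A + B = {0, 2, 3, 4}, so |A + B| = 4.
Verify: 4 ≥ 4? Yes ✓.

CD lower bound = 4, actual |A + B| = 4.


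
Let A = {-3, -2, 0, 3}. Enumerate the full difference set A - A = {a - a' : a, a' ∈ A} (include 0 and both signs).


A - A = {a - a' : a, a' ∈ A}.
Compute a - a' for each ordered pair (a, a'):
a = -3: -3--3=0, -3--2=-1, -3-0=-3, -3-3=-6
a = -2: -2--3=1, -2--2=0, -2-0=-2, -2-3=-5
a = 0: 0--3=3, 0--2=2, 0-0=0, 0-3=-3
a = 3: 3--3=6, 3--2=5, 3-0=3, 3-3=0
Collecting distinct values (and noting 0 appears from a-a):
A - A = {-6, -5, -3, -2, -1, 0, 1, 2, 3, 5, 6}
|A - A| = 11

A - A = {-6, -5, -3, -2, -1, 0, 1, 2, 3, 5, 6}


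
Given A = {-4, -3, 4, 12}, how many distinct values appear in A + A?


A + A = {a + a' : a, a' ∈ A}; |A| = 4.
General bounds: 2|A| - 1 ≤ |A + A| ≤ |A|(|A|+1)/2, i.e. 7 ≤ |A + A| ≤ 10.
Lower bound 2|A|-1 is attained iff A is an arithmetic progression.
Enumerate sums a + a' for a ≤ a' (symmetric, so this suffices):
a = -4: -4+-4=-8, -4+-3=-7, -4+4=0, -4+12=8
a = -3: -3+-3=-6, -3+4=1, -3+12=9
a = 4: 4+4=8, 4+12=16
a = 12: 12+12=24
Distinct sums: {-8, -7, -6, 0, 1, 8, 9, 16, 24}
|A + A| = 9

|A + A| = 9


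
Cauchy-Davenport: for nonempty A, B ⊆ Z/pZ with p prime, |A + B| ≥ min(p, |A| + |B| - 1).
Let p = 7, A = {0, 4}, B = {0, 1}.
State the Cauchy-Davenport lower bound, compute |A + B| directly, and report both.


Cauchy-Davenport: |A + B| ≥ min(p, |A| + |B| - 1) for A, B nonempty in Z/pZ.
|A| = 2, |B| = 2, p = 7.
CD lower bound = min(7, 2 + 2 - 1) = min(7, 3) = 3.
Compute A + B mod 7 directly:
a = 0: 0+0=0, 0+1=1
a = 4: 4+0=4, 4+1=5
A + B = {0, 1, 4, 5}, so |A + B| = 4.
Verify: 4 ≥ 3? Yes ✓.

CD lower bound = 3, actual |A + B| = 4.


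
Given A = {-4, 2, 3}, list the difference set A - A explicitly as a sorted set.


A - A = {a - a' : a, a' ∈ A}.
Compute a - a' for each ordered pair (a, a'):
a = -4: -4--4=0, -4-2=-6, -4-3=-7
a = 2: 2--4=6, 2-2=0, 2-3=-1
a = 3: 3--4=7, 3-2=1, 3-3=0
Collecting distinct values (and noting 0 appears from a-a):
A - A = {-7, -6, -1, 0, 1, 6, 7}
|A - A| = 7

A - A = {-7, -6, -1, 0, 1, 6, 7}


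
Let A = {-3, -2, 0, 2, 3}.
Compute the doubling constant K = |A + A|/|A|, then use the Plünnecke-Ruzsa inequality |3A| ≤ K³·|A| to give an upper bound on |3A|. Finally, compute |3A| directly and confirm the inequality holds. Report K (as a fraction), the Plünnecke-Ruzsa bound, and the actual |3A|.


|A| = 5.
Step 1: Compute A + A by enumerating all 25 pairs.
A + A = {-6, -5, -4, -3, -2, -1, 0, 1, 2, 3, 4, 5, 6}, so |A + A| = 13.
Step 2: Doubling constant K = |A + A|/|A| = 13/5 = 13/5 ≈ 2.6000.
Step 3: Plünnecke-Ruzsa gives |3A| ≤ K³·|A| = (2.6000)³ · 5 ≈ 87.8800.
Step 4: Compute 3A = A + A + A directly by enumerating all triples (a,b,c) ∈ A³; |3A| = 19.
Step 5: Check 19 ≤ 87.8800? Yes ✓.

K = 13/5, Plünnecke-Ruzsa bound K³|A| ≈ 87.8800, |3A| = 19, inequality holds.


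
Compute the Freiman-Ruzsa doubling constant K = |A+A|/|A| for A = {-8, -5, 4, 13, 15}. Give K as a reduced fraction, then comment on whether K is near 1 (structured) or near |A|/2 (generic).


|A| = 5.
Compute A + A by enumerating all 25 pairs.
A + A = {-16, -13, -10, -4, -1, 5, 7, 8, 10, 17, 19, 26, 28, 30}, so |A + A| = 14.
K = |A + A| / |A| = 14/5 (already in lowest terms) ≈ 2.8000.
Reference: AP of size 5 gives K = 9/5 ≈ 1.8000; a fully generic set of size 5 gives K ≈ 3.0000.

|A| = 5, |A + A| = 14, K = 14/5.


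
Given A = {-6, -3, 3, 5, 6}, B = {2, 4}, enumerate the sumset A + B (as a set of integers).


A + B = {a + b : a ∈ A, b ∈ B}.
Enumerate all |A|·|B| = 5·2 = 10 pairs (a, b) and collect distinct sums.
a = -6: -6+2=-4, -6+4=-2
a = -3: -3+2=-1, -3+4=1
a = 3: 3+2=5, 3+4=7
a = 5: 5+2=7, 5+4=9
a = 6: 6+2=8, 6+4=10
Collecting distinct sums: A + B = {-4, -2, -1, 1, 5, 7, 8, 9, 10}
|A + B| = 9

A + B = {-4, -2, -1, 1, 5, 7, 8, 9, 10}


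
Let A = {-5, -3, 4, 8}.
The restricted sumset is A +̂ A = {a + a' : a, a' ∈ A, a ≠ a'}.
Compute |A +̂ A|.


Restricted sumset: A +̂ A = {a + a' : a ∈ A, a' ∈ A, a ≠ a'}.
Equivalently, take A + A and drop any sum 2a that is achievable ONLY as a + a for a ∈ A (i.e. sums representable only with equal summands).
Enumerate pairs (a, a') with a < a' (symmetric, so each unordered pair gives one sum; this covers all a ≠ a'):
  -5 + -3 = -8
  -5 + 4 = -1
  -5 + 8 = 3
  -3 + 4 = 1
  -3 + 8 = 5
  4 + 8 = 12
Collected distinct sums: {-8, -1, 1, 3, 5, 12}
|A +̂ A| = 6
(Reference bound: |A +̂ A| ≥ 2|A| - 3 for |A| ≥ 2, with |A| = 4 giving ≥ 5.)

|A +̂ A| = 6


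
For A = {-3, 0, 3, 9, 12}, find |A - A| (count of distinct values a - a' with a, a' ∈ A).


A - A = {a - a' : a, a' ∈ A}; |A| = 5.
Bounds: 2|A|-1 ≤ |A - A| ≤ |A|² - |A| + 1, i.e. 9 ≤ |A - A| ≤ 21.
Note: 0 ∈ A - A always (from a - a). The set is symmetric: if d ∈ A - A then -d ∈ A - A.
Enumerate nonzero differences d = a - a' with a > a' (then include -d):
Positive differences: {3, 6, 9, 12, 15}
Full difference set: {0} ∪ (positive diffs) ∪ (negative diffs).
|A - A| = 1 + 2·5 = 11 (matches direct enumeration: 11).

|A - A| = 11


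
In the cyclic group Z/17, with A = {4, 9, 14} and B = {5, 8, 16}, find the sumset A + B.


Work in Z/17Z: reduce every sum a + b modulo 17.
Enumerate all 9 pairs:
a = 4: 4+5=9, 4+8=12, 4+16=3
a = 9: 9+5=14, 9+8=0, 9+16=8
a = 14: 14+5=2, 14+8=5, 14+16=13
Distinct residues collected: {0, 2, 3, 5, 8, 9, 12, 13, 14}
|A + B| = 9 (out of 17 total residues).

A + B = {0, 2, 3, 5, 8, 9, 12, 13, 14}


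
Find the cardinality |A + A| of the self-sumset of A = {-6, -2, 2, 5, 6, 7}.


A + A = {a + a' : a, a' ∈ A}; |A| = 6.
General bounds: 2|A| - 1 ≤ |A + A| ≤ |A|(|A|+1)/2, i.e. 11 ≤ |A + A| ≤ 21.
Lower bound 2|A|-1 is attained iff A is an arithmetic progression.
Enumerate sums a + a' for a ≤ a' (symmetric, so this suffices):
a = -6: -6+-6=-12, -6+-2=-8, -6+2=-4, -6+5=-1, -6+6=0, -6+7=1
a = -2: -2+-2=-4, -2+2=0, -2+5=3, -2+6=4, -2+7=5
a = 2: 2+2=4, 2+5=7, 2+6=8, 2+7=9
a = 5: 5+5=10, 5+6=11, 5+7=12
a = 6: 6+6=12, 6+7=13
a = 7: 7+7=14
Distinct sums: {-12, -8, -4, -1, 0, 1, 3, 4, 5, 7, 8, 9, 10, 11, 12, 13, 14}
|A + A| = 17

|A + A| = 17


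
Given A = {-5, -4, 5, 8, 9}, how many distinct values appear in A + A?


A + A = {a + a' : a, a' ∈ A}; |A| = 5.
General bounds: 2|A| - 1 ≤ |A + A| ≤ |A|(|A|+1)/2, i.e. 9 ≤ |A + A| ≤ 15.
Lower bound 2|A|-1 is attained iff A is an arithmetic progression.
Enumerate sums a + a' for a ≤ a' (symmetric, so this suffices):
a = -5: -5+-5=-10, -5+-4=-9, -5+5=0, -5+8=3, -5+9=4
a = -4: -4+-4=-8, -4+5=1, -4+8=4, -4+9=5
a = 5: 5+5=10, 5+8=13, 5+9=14
a = 8: 8+8=16, 8+9=17
a = 9: 9+9=18
Distinct sums: {-10, -9, -8, 0, 1, 3, 4, 5, 10, 13, 14, 16, 17, 18}
|A + A| = 14

|A + A| = 14


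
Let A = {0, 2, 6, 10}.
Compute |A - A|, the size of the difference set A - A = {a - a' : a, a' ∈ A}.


A - A = {a - a' : a, a' ∈ A}; |A| = 4.
Bounds: 2|A|-1 ≤ |A - A| ≤ |A|² - |A| + 1, i.e. 7 ≤ |A - A| ≤ 13.
Note: 0 ∈ A - A always (from a - a). The set is symmetric: if d ∈ A - A then -d ∈ A - A.
Enumerate nonzero differences d = a - a' with a > a' (then include -d):
Positive differences: {2, 4, 6, 8, 10}
Full difference set: {0} ∪ (positive diffs) ∪ (negative diffs).
|A - A| = 1 + 2·5 = 11 (matches direct enumeration: 11).

|A - A| = 11


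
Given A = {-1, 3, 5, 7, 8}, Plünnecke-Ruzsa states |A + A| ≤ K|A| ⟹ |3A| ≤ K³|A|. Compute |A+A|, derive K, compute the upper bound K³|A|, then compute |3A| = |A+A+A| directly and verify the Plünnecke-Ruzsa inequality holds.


|A| = 5.
Step 1: Compute A + A by enumerating all 25 pairs.
A + A = {-2, 2, 4, 6, 7, 8, 10, 11, 12, 13, 14, 15, 16}, so |A + A| = 13.
Step 2: Doubling constant K = |A + A|/|A| = 13/5 = 13/5 ≈ 2.6000.
Step 3: Plünnecke-Ruzsa gives |3A| ≤ K³·|A| = (2.6000)³ · 5 ≈ 87.8800.
Step 4: Compute 3A = A + A + A directly by enumerating all triples (a,b,c) ∈ A³; |3A| = 22.
Step 5: Check 22 ≤ 87.8800? Yes ✓.

K = 13/5, Plünnecke-Ruzsa bound K³|A| ≈ 87.8800, |3A| = 22, inequality holds.


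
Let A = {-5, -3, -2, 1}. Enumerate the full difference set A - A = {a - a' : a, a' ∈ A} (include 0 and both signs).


A - A = {a - a' : a, a' ∈ A}.
Compute a - a' for each ordered pair (a, a'):
a = -5: -5--5=0, -5--3=-2, -5--2=-3, -5-1=-6
a = -3: -3--5=2, -3--3=0, -3--2=-1, -3-1=-4
a = -2: -2--5=3, -2--3=1, -2--2=0, -2-1=-3
a = 1: 1--5=6, 1--3=4, 1--2=3, 1-1=0
Collecting distinct values (and noting 0 appears from a-a):
A - A = {-6, -4, -3, -2, -1, 0, 1, 2, 3, 4, 6}
|A - A| = 11

A - A = {-6, -4, -3, -2, -1, 0, 1, 2, 3, 4, 6}


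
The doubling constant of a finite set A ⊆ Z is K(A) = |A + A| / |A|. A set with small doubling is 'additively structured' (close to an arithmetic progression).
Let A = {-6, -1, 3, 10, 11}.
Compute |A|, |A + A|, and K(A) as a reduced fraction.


|A| = 5.
Compute A + A by enumerating all 25 pairs.
A + A = {-12, -7, -3, -2, 2, 4, 5, 6, 9, 10, 13, 14, 20, 21, 22}, so |A + A| = 15.
K = |A + A| / |A| = 15/5 = 3/1 ≈ 3.0000.
Reference: AP of size 5 gives K = 9/5 ≈ 1.8000; a fully generic set of size 5 gives K ≈ 3.0000.

|A| = 5, |A + A| = 15, K = 15/5 = 3/1.


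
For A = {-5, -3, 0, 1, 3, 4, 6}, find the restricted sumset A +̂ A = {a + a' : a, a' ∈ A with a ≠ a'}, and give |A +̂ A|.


Restricted sumset: A +̂ A = {a + a' : a ∈ A, a' ∈ A, a ≠ a'}.
Equivalently, take A + A and drop any sum 2a that is achievable ONLY as a + a for a ∈ A (i.e. sums representable only with equal summands).
Enumerate pairs (a, a') with a < a' (symmetric, so each unordered pair gives one sum; this covers all a ≠ a'):
  -5 + -3 = -8
  -5 + 0 = -5
  -5 + 1 = -4
  -5 + 3 = -2
  -5 + 4 = -1
  -5 + 6 = 1
  -3 + 0 = -3
  -3 + 1 = -2
  -3 + 3 = 0
  -3 + 4 = 1
  -3 + 6 = 3
  0 + 1 = 1
  0 + 3 = 3
  0 + 4 = 4
  0 + 6 = 6
  1 + 3 = 4
  1 + 4 = 5
  1 + 6 = 7
  3 + 4 = 7
  3 + 6 = 9
  4 + 6 = 10
Collected distinct sums: {-8, -5, -4, -3, -2, -1, 0, 1, 3, 4, 5, 6, 7, 9, 10}
|A +̂ A| = 15
(Reference bound: |A +̂ A| ≥ 2|A| - 3 for |A| ≥ 2, with |A| = 7 giving ≥ 11.)

|A +̂ A| = 15


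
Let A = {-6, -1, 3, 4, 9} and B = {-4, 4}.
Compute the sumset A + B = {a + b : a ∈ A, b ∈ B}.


A + B = {a + b : a ∈ A, b ∈ B}.
Enumerate all |A|·|B| = 5·2 = 10 pairs (a, b) and collect distinct sums.
a = -6: -6+-4=-10, -6+4=-2
a = -1: -1+-4=-5, -1+4=3
a = 3: 3+-4=-1, 3+4=7
a = 4: 4+-4=0, 4+4=8
a = 9: 9+-4=5, 9+4=13
Collecting distinct sums: A + B = {-10, -5, -2, -1, 0, 3, 5, 7, 8, 13}
|A + B| = 10

A + B = {-10, -5, -2, -1, 0, 3, 5, 7, 8, 13}


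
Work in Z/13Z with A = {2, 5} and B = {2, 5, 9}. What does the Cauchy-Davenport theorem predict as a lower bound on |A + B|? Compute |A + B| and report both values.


Cauchy-Davenport: |A + B| ≥ min(p, |A| + |B| - 1) for A, B nonempty in Z/pZ.
|A| = 2, |B| = 3, p = 13.
CD lower bound = min(13, 2 + 3 - 1) = min(13, 4) = 4.
Compute A + B mod 13 directly:
a = 2: 2+2=4, 2+5=7, 2+9=11
a = 5: 5+2=7, 5+5=10, 5+9=1
A + B = {1, 4, 7, 10, 11}, so |A + B| = 5.
Verify: 5 ≥ 4? Yes ✓.

CD lower bound = 4, actual |A + B| = 5.


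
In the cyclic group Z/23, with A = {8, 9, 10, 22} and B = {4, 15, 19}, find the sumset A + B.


Work in Z/23Z: reduce every sum a + b modulo 23.
Enumerate all 12 pairs:
a = 8: 8+4=12, 8+15=0, 8+19=4
a = 9: 9+4=13, 9+15=1, 9+19=5
a = 10: 10+4=14, 10+15=2, 10+19=6
a = 22: 22+4=3, 22+15=14, 22+19=18
Distinct residues collected: {0, 1, 2, 3, 4, 5, 6, 12, 13, 14, 18}
|A + B| = 11 (out of 23 total residues).

A + B = {0, 1, 2, 3, 4, 5, 6, 12, 13, 14, 18}


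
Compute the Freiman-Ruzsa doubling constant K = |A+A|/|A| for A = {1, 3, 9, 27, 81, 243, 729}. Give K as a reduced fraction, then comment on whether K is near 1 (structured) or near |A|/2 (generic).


|A| = 7.
Compute A + A by enumerating all 49 pairs.
A + A = {2, 4, 6, 10, 12, 18, 28, 30, 36, 54, 82, 84, 90, 108, 162, 244, 246, 252, 270, 324, 486, 730, 732, 738, 756, 810, 972, 1458}, so |A + A| = 28.
K = |A + A| / |A| = 28/7 = 4/1 ≈ 4.0000.
Reference: AP of size 7 gives K = 13/7 ≈ 1.8571; a fully generic set of size 7 gives K ≈ 4.0000.

|A| = 7, |A + A| = 28, K = 28/7 = 4/1.


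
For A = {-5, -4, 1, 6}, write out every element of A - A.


A - A = {a - a' : a, a' ∈ A}.
Compute a - a' for each ordered pair (a, a'):
a = -5: -5--5=0, -5--4=-1, -5-1=-6, -5-6=-11
a = -4: -4--5=1, -4--4=0, -4-1=-5, -4-6=-10
a = 1: 1--5=6, 1--4=5, 1-1=0, 1-6=-5
a = 6: 6--5=11, 6--4=10, 6-1=5, 6-6=0
Collecting distinct values (and noting 0 appears from a-a):
A - A = {-11, -10, -6, -5, -1, 0, 1, 5, 6, 10, 11}
|A - A| = 11

A - A = {-11, -10, -6, -5, -1, 0, 1, 5, 6, 10, 11}


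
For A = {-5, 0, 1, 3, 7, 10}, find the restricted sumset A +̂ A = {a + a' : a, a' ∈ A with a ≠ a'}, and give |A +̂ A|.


Restricted sumset: A +̂ A = {a + a' : a ∈ A, a' ∈ A, a ≠ a'}.
Equivalently, take A + A and drop any sum 2a that is achievable ONLY as a + a for a ∈ A (i.e. sums representable only with equal summands).
Enumerate pairs (a, a') with a < a' (symmetric, so each unordered pair gives one sum; this covers all a ≠ a'):
  -5 + 0 = -5
  -5 + 1 = -4
  -5 + 3 = -2
  -5 + 7 = 2
  -5 + 10 = 5
  0 + 1 = 1
  0 + 3 = 3
  0 + 7 = 7
  0 + 10 = 10
  1 + 3 = 4
  1 + 7 = 8
  1 + 10 = 11
  3 + 7 = 10
  3 + 10 = 13
  7 + 10 = 17
Collected distinct sums: {-5, -4, -2, 1, 2, 3, 4, 5, 7, 8, 10, 11, 13, 17}
|A +̂ A| = 14
(Reference bound: |A +̂ A| ≥ 2|A| - 3 for |A| ≥ 2, with |A| = 6 giving ≥ 9.)

|A +̂ A| = 14


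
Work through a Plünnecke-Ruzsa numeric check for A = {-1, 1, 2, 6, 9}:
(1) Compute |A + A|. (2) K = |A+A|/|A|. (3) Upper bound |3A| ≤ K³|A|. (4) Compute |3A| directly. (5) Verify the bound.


|A| = 5.
Step 1: Compute A + A by enumerating all 25 pairs.
A + A = {-2, 0, 1, 2, 3, 4, 5, 7, 8, 10, 11, 12, 15, 18}, so |A + A| = 14.
Step 2: Doubling constant K = |A + A|/|A| = 14/5 = 14/5 ≈ 2.8000.
Step 3: Plünnecke-Ruzsa gives |3A| ≤ K³·|A| = (2.8000)³ · 5 ≈ 109.7600.
Step 4: Compute 3A = A + A + A directly by enumerating all triples (a,b,c) ∈ A³; |3A| = 25.
Step 5: Check 25 ≤ 109.7600? Yes ✓.

K = 14/5, Plünnecke-Ruzsa bound K³|A| ≈ 109.7600, |3A| = 25, inequality holds.


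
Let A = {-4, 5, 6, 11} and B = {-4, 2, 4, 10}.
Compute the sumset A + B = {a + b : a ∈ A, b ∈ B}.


A + B = {a + b : a ∈ A, b ∈ B}.
Enumerate all |A|·|B| = 4·4 = 16 pairs (a, b) and collect distinct sums.
a = -4: -4+-4=-8, -4+2=-2, -4+4=0, -4+10=6
a = 5: 5+-4=1, 5+2=7, 5+4=9, 5+10=15
a = 6: 6+-4=2, 6+2=8, 6+4=10, 6+10=16
a = 11: 11+-4=7, 11+2=13, 11+4=15, 11+10=21
Collecting distinct sums: A + B = {-8, -2, 0, 1, 2, 6, 7, 8, 9, 10, 13, 15, 16, 21}
|A + B| = 14

A + B = {-8, -2, 0, 1, 2, 6, 7, 8, 9, 10, 13, 15, 16, 21}


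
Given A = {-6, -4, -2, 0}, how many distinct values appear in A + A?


A + A = {a + a' : a, a' ∈ A}; |A| = 4.
General bounds: 2|A| - 1 ≤ |A + A| ≤ |A|(|A|+1)/2, i.e. 7 ≤ |A + A| ≤ 10.
Lower bound 2|A|-1 is attained iff A is an arithmetic progression.
Enumerate sums a + a' for a ≤ a' (symmetric, so this suffices):
a = -6: -6+-6=-12, -6+-4=-10, -6+-2=-8, -6+0=-6
a = -4: -4+-4=-8, -4+-2=-6, -4+0=-4
a = -2: -2+-2=-4, -2+0=-2
a = 0: 0+0=0
Distinct sums: {-12, -10, -8, -6, -4, -2, 0}
|A + A| = 7

|A + A| = 7
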